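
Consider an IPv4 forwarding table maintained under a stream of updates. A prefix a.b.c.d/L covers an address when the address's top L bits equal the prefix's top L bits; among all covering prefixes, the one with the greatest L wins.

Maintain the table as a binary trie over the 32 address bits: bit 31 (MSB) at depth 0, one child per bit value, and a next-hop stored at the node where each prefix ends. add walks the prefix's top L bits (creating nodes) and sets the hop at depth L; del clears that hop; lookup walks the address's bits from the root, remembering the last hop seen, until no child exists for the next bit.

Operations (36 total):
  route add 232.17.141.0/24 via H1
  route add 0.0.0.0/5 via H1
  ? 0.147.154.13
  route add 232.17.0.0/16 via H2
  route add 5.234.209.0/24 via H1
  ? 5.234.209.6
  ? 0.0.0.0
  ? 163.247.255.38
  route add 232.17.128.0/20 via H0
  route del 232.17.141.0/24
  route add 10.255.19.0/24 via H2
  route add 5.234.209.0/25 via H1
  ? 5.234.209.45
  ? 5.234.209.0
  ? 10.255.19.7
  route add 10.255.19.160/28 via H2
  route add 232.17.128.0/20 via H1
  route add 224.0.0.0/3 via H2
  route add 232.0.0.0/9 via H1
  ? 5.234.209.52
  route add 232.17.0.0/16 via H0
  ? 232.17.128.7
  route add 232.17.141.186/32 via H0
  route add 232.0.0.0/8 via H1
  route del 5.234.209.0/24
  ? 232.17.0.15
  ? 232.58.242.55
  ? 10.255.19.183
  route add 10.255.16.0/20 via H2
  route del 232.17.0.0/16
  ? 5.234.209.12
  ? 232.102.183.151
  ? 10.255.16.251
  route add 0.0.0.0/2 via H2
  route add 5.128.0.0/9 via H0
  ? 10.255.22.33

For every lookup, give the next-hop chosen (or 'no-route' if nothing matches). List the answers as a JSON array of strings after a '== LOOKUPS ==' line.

Apply in order:
  + 232.17.141.0/24 (H1) depth=24
  + 0.0.0.0/5 (H1) depth=5
  Q 0.147.154.13: descend 00000 ; hops seen [H1] ; pick H1
  + 232.17.0.0/16 (H2) depth=16
  + 5.234.209.0/24 (H1) depth=24
  Q 5.234.209.6: descend 000001011110101011010001 ; hops seen [H1,H1] ; pick H1
  Q 0.0.0.0: descend 00000 ; hops seen [H1] ; pick H1
  Q 163.247.255.38: descend 1 ; hops seen [∅] ; pick no-route
  + 232.17.128.0/20 (H0) depth=20
  del 232.17.141.0/24 (clear depth 24)
  + 10.255.19.0/24 (H2) depth=24
  + 5.234.209.0/25 (H1) depth=25
  Q 5.234.209.45: descend 0000010111101010110100010 ; hops seen [H1,H1,H1] ; pick H1
  Q 5.234.209.0: descend 0000010111101010110100010 ; hops seen [H1,H1,H1] ; pick H1
  Q 10.255.19.7: descend 000010101111111100010011 ; hops seen [H2] ; pick H2
  + 10.255.19.160/28 (H2) depth=28
  + 232.17.128.0/20 (H1) depth=20
  + 224.0.0.0/3 (H2) depth=3
  + 232.0.0.0/9 (H1) depth=9
  Q 5.234.209.52: descend 0000010111101010110100010 ; hops seen [H1,H1,H1] ; pick H1
  + 232.17.0.0/16 (H0) depth=16
  Q 232.17.128.7: descend 11101000000100011000 ; hops seen [H2,H1,H0,H1] ; pick H1
  + 232.17.141.186/32 (H0) depth=32
  + 232.0.0.0/8 (H1) depth=8
  del 5.234.209.0/24 (clear depth 24)
  Q 232.17.0.15: descend 1110100000010001 ; hops seen [H2,H1,H1,H0] ; pick H0
  Q 232.58.242.55: descend 1110100000 ; hops seen [H2,H1,H1] ; pick H1
  Q 10.255.19.183: descend 000010101111111100010011101 ; hops seen [H2] ; pick H2
  + 10.255.16.0/20 (H2) depth=20
  del 232.17.0.0/16 (clear depth 16)
  Q 5.234.209.12: descend 0000010111101010110100010 ; hops seen [H1,H1] ; pick H1
  Q 232.102.183.151: descend 111010000 ; hops seen [H2,H1,H1] ; pick H1
  Q 10.255.16.251: descend 0000101011111111000100 ; hops seen [H2] ; pick H2
  + 0.0.0.0/2 (H2) depth=2
  + 5.128.0.0/9 (H0) depth=9
  Q 10.255.22.33: descend 000010101111111100010 ; hops seen [H2,H2] ; pick H2

== LOOKUPS ==
["H1","H1","H1","no-route","H1","H1","H2","H1","H1","H0","H1","H2","H1","H1","H2","H2"]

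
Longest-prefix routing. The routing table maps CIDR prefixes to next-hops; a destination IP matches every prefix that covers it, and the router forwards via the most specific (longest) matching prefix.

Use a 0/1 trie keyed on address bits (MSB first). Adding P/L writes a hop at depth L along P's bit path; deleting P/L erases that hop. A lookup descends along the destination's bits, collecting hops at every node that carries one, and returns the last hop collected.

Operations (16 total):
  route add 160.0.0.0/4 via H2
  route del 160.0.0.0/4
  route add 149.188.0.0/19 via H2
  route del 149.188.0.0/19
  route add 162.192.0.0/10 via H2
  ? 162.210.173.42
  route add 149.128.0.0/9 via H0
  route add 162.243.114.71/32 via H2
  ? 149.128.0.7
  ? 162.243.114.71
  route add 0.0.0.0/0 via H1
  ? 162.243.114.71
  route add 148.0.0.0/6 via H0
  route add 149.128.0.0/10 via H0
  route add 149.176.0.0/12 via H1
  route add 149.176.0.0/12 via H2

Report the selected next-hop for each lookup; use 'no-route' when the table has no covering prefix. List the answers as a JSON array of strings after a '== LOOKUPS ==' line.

Apply in order:
  add 160.0.0.0/4 -> H2 at depth 4
  del 160.0.0.0/4 (clear depth 4)
  add 149.188.0.0/19 -> H2 at depth 19
  del 149.188.0.0/19 (clear depth 19)
  add 162.192.0.0/10 -> H2 at depth 10
  ? 162.210.173.42  path d0:-→d1:-→d2:-→d3:-→d4:-→d5:-→d6:-→d7:-→d8:-→d9:-→d10:H2  best=H2
  add 149.128.0.0/9 -> H0 at depth 9
  add 162.243.114.71/32 -> H2 at depth 32
  ? 149.128.0.7  path d0:-→d1:-→d2:-→d3:-→d4:-→d5:-→d6:-→d7:-→d8:-→d9:H0→d10:-  best=H0
  ? 162.243.114.71  path d0:-→d1:-→d2:-→d3:-→d4:-→d5:-→d6:-→d7:-→d8:-→d9:-→d10:H2→d11:-→d12:-→d13:-→d14:-→d15:-→d16:-→d17:-→d18:-→d19:-→d20:-→d21:-→d22:-→d23:-→d24:-→d25:-→d26:-→d27:-→d28:-→d29:-→d30:-→d31:-→d32:H2  best=H2
  add 0.0.0.0/0 -> H1 at depth 0
  ? 162.243.114.71  path d0:H1→d1:-→d2:-→d3:-→d4:-→d5:-→d6:-→d7:-→d8:-→d9:-→d10:H2→d11:-→d12:-→d13:-→d14:-→d15:-→d16:-→d17:-→d18:-→d19:-→d20:-→d21:-→d22:-→d23:-→d24:-→d25:-→d26:-→d27:-→d28:-→d29:-→d30:-→d31:-→d32:H2  best=H2
  add 148.0.0.0/6 -> H0 at depth 6
  add 149.128.0.0/10 -> H0 at depth 10
  add 149.176.0.0/12 -> H1 at depth 12
  add 149.176.0.0/12 -> H2 at depth 12

== LOOKUPS ==
["H2","H0","H2","H2"]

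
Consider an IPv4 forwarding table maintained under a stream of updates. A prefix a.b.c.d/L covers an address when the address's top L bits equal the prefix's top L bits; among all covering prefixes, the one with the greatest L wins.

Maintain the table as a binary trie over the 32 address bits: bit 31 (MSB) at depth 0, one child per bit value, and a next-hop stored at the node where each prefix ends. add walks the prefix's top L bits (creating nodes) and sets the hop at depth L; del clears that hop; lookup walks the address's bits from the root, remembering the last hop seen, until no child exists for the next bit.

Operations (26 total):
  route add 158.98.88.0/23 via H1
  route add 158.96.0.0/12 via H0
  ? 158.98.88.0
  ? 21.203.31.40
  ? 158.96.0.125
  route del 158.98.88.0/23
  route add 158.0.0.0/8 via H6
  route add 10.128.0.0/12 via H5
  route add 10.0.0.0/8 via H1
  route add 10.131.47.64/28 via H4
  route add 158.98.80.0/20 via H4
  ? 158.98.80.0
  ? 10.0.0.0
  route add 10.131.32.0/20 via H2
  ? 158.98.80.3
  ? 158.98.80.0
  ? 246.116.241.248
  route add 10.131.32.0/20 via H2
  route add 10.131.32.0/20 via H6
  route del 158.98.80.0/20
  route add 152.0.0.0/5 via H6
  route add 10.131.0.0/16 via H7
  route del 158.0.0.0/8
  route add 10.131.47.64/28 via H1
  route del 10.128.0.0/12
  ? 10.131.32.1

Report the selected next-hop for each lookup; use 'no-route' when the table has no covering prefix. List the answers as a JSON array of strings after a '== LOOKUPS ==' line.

Process each operation:
  + 158.98.88.0/23 (H1) depth=23
  + 158.96.0.0/12 (H0) depth=12
  lookup 158.98.88.0: bits 10011110011000100101100 walk d0:-→d1:-→d2:-→d3:-→d4:-→d5:-→d6:-→d7:-→d8:-→d9:-→d10:-→d11:-→d12:H0→d13:-→d14:-→d15:-→d16:-→d17:-→d18:-→d19:-→d20:-→d21:-→d22:-→d23:H1 -> H1
  lookup 21.203.31.40: bits ε walk d0:- -> no-route
  lookup 158.96.0.125: bits 10011110011000 walk d0:-→d1:-→d2:-→d3:-→d4:-→d5:-→d6:-→d7:-→d8:-→d9:-→d10:-→d11:-→d12:H0→d13:-→d14:- -> H0
  del 158.98.88.0/23 (clear depth 23)
  + 158.0.0.0/8 (H6) depth=8
  + 10.128.0.0/12 (H5) depth=12
  + 10.0.0.0/8 (H1) depth=8
  + 10.131.47.64/28 (H4) depth=28
  + 158.98.80.0/20 (H4) depth=20
  lookup 158.98.80.0: bits 10011110011000100101 walk d0:-→d1:-→d2:-→d3:-→d4:-→d5:-→d6:-→d7:-→d8:H6→d9:-→d10:-→d11:-→d12:H0→d13:-→d14:-→d15:-→d16:-→d17:-→d18:-→d19:-→d20:H4 -> H4
  lookup 10.0.0.0: bits 00001010 walk d0:-→d1:-→d2:-→d3:-→d4:-→d5:-→d6:-→d7:-→d8:H1 -> H1
  + 10.131.32.0/20 (H2) depth=20
  lookup 158.98.80.3: bits 10011110011000100101 walk d0:-→d1:-→d2:-→d3:-→d4:-→d5:-→d6:-→d7:-→d8:H6→d9:-→d10:-→d11:-→d12:H0→d13:-→d14:-→d15:-→d16:-→d17:-→d18:-→d19:-→d20:H4 -> H4
  lookup 158.98.80.0: bits 10011110011000100101 walk d0:-→d1:-→d2:-→d3:-→d4:-→d5:-→d6:-→d7:-→d8:H6→d9:-→d10:-→d11:-→d12:H0→d13:-→d14:-→d15:-→d16:-→d17:-→d18:-→d19:-→d20:H4 -> H4
  lookup 246.116.241.248: bits 1 walk d0:-→d1:- -> no-route
  + 10.131.32.0/20 (H2) depth=20
  + 10.131.32.0/20 (H6) depth=20
  del 158.98.80.0/20 (clear depth 20)
  + 152.0.0.0/5 (H6) depth=5
  + 10.131.0.0/16 (H7) depth=16
  del 158.0.0.0/8 (clear depth 8)
  + 10.131.47.64/28 (H1) depth=28
  del 10.128.0.0/12 (clear depth 12)
  lookup 10.131.32.1: bits 00001010100000110010 walk d0:-→d1:-→d2:-→d3:-→d4:-→d5:-→d6:-→d7:-→d8:H1→d9:-→d10:-→d11:-→d12:-→d13:-→d14:-→d15:-→d16:H7→d17:-→d18:-→d19:-→d20:H6 -> H6

== LOOKUPS ==
["H1","no-route","H0","H4","H1","H4","H4","no-route","H6"]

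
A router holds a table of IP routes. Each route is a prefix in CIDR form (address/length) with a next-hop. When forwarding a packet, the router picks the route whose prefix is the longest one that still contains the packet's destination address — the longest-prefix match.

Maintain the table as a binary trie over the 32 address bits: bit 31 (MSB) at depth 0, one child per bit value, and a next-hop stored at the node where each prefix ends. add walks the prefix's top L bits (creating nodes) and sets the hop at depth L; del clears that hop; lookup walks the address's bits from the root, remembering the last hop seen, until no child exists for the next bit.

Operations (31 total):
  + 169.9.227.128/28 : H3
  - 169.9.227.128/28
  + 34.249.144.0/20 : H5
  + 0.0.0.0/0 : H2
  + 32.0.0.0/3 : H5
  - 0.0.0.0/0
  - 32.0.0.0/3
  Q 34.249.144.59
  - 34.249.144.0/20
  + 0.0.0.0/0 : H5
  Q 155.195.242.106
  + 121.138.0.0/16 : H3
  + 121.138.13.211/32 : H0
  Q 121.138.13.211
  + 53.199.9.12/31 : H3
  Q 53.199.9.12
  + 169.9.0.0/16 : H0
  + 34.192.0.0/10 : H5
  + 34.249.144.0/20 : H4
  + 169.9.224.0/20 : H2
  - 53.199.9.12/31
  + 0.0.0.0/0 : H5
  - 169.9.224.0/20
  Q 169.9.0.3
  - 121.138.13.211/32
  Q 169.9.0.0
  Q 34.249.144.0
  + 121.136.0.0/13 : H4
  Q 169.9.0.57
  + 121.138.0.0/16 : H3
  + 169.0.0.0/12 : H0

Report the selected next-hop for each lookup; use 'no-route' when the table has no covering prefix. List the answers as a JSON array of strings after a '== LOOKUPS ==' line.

Apply in order:
  add 169.9.227.128/28 -> H3 at depth 28
  del 169.9.227.128/28 (clear depth 28)
  add 34.249.144.0/20 -> H5 at depth 20
  add 0.0.0.0/0 -> H2 at depth 0
  add 32.0.0.0/3 -> H5 at depth 3
  del 0.0.0.0/0 (clear depth 0)
  del 32.0.0.0/3 (clear depth 3)
  Q 34.249.144.59: descend 00100010111110011001 ; hops seen [H5] ; pick H5
  del 34.249.144.0/20 (clear depth 20)
  add 0.0.0.0/0 -> H5 at depth 0
  Q 155.195.242.106: descend 10 ; hops seen [H5] ; pick H5
  add 121.138.0.0/16 -> H3 at depth 16
  add 121.138.13.211/32 -> H0 at depth 32
  Q 121.138.13.211: descend 01111001100010100000110111010011 ; hops seen [H5,H3,H0] ; pick H0
  add 53.199.9.12/31 -> H3 at depth 31
  Q 53.199.9.12: descend 0011010111000111000010010000110 ; hops seen [H5,H3] ; pick H3
  add 169.9.0.0/16 -> H0 at depth 16
  add 34.192.0.0/10 -> H5 at depth 10
  add 34.249.144.0/20 -> H4 at depth 20
  add 169.9.224.0/20 -> H2 at depth 20
  del 53.199.9.12/31 (clear depth 31)
  add 0.0.0.0/0 -> H5 at depth 0
  del 169.9.224.0/20 (clear depth 20)
  Q 169.9.0.3: descend 1010100100001001 ; hops seen [H5,H0] ; pick H0
  del 121.138.13.211/32 (clear depth 32)
  Q 169.9.0.0: descend 1010100100001001 ; hops seen [H5,H0] ; pick H0
  Q 34.249.144.0: descend 00100010111110011001 ; hops seen [H5,H5,H4] ; pick H4
  add 121.136.0.0/13 -> H4 at depth 13
  Q 169.9.0.57: descend 1010100100001001 ; hops seen [H5,H0] ; pick H0
  add 121.138.0.0/16 -> H3 at depth 16
  add 169.0.0.0/12 -> H0 at depth 12

== LOOKUPS ==
["H5","H5","H0","H3","H0","H0","H4","H0"]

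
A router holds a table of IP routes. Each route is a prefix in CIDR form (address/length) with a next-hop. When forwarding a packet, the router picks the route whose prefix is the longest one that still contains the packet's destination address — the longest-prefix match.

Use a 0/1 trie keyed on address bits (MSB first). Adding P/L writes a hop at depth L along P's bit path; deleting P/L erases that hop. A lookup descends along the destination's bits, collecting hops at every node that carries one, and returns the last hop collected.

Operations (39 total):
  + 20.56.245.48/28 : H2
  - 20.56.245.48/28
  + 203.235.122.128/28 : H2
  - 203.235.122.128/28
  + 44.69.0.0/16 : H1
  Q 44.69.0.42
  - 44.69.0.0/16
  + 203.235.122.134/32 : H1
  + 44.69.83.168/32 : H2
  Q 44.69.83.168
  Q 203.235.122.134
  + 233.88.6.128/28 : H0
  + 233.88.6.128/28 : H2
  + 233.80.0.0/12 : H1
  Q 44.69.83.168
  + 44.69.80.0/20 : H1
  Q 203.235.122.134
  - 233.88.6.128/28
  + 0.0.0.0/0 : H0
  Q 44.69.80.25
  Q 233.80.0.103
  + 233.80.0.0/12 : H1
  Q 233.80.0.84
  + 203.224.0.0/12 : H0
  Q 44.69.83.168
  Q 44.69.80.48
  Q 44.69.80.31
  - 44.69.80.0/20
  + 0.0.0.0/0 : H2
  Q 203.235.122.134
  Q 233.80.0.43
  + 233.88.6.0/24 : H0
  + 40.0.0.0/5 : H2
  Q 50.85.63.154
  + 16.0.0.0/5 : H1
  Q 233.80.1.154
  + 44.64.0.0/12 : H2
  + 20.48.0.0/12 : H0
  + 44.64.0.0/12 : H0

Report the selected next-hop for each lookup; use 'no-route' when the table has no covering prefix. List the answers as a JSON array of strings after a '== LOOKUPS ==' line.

Trace:
  + 20.56.245.48/28 (H2) depth=28
  del 20.56.245.48/28 (clear depth 28)
  + 203.235.122.128/28 (H2) depth=28
  del 203.235.122.128/28 (clear depth 28)
  + 44.69.0.0/16 (H1) depth=16
  lookup 44.69.0.42: bits 0010110001000101 walk d0:-→d1:-→d2:-→d3:-→d4:-→d5:-→d6:-→d7:-→d8:-→d9:-→d10:-→d11:-→d12:-→d13:-→d14:-→d15:-→d16:H1 -> H1
  del 44.69.0.0/16 (clear depth 16)
  + 203.235.122.134/32 (H1) depth=32
  + 44.69.83.168/32 (H2) depth=32
  lookup 44.69.83.168: bits 00101100010001010101001110101000 walk d0:-→d1:-→d2:-→d3:-→d4:-→d5:-→d6:-→d7:-→d8:-→d9:-→d10:-→d11:-→d12:-→d13:-→d14:-→d15:-→d16:-→d17:-→d18:-→d19:-→d20:-→d21:-→d22:-→d23:-→d24:-→d25:-→d26:-→d27:-→d28:-→d29:-→d30:-→d31:-→d32:H2 -> H2
  lookup 203.235.122.134: bits 11001011111010110111101010000110 walk d0:-→d1:-→d2:-→d3:-→d4:-→d5:-→d6:-→d7:-→d8:-→d9:-→d10:-→d11:-→d12:-→d13:-→d14:-→d15:-→d16:-→d17:-→d18:-→d19:-→d20:-→d21:-→d22:-→d23:-→d24:-→d25:-→d26:-→d27:-→d28:-→d29:-→d30:-→d31:-→d32:H1 -> H1
  + 233.88.6.128/28 (H0) depth=28
  + 233.88.6.128/28 (H2) depth=28
  + 233.80.0.0/12 (H1) depth=12
  lookup 44.69.83.168: bits 00101100010001010101001110101000 walk d0:-→d1:-→d2:-→d3:-→d4:-→d5:-→d6:-→d7:-→d8:-→d9:-→d10:-→d11:-→d12:-→d13:-→d14:-→d15:-→d16:-→d17:-→d18:-→d19:-→d20:-→d21:-→d22:-→d23:-→d24:-→d25:-→d26:-→d27:-→d28:-→d29:-→d30:-→d31:-→d32:H2 -> H2
  + 44.69.80.0/20 (H1) depth=20
  lookup 203.235.122.134: bits 11001011111010110111101010000110 walk d0:-→d1:-→d2:-→d3:-→d4:-→d5:-→d6:-→d7:-→d8:-→d9:-→d10:-→d11:-→d12:-→d13:-→d14:-→d15:-→d16:-→d17:-→d18:-→d19:-→d20:-→d21:-→d22:-→d23:-→d24:-→d25:-→d26:-→d27:-→d28:-→d29:-→d30:-→d31:-→d32:H1 -> H1
  del 233.88.6.128/28 (clear depth 28)
  + 0.0.0.0/0 (H0) depth=0
  lookup 44.69.80.25: bits 0010110001000101010100 walk d0:H0→d1:-→d2:-→d3:-→d4:-→d5:-→d6:-→d7:-→d8:-→d9:-→d10:-→d11:-→d12:-→d13:-→d14:-→d15:-→d16:-→d17:-→d18:-→d19:-→d20:H1→d21:-→d22:- -> H1
  lookup 233.80.0.103: bits 111010010101 walk d0:H0→d1:-→d2:-→d3:-→d4:-→d5:-→d6:-→d7:-→d8:-→d9:-→d10:-→d11:-→d12:H1 -> H1
  + 233.80.0.0/12 (H1) depth=12
  lookup 233.80.0.84: bits 111010010101 walk d0:H0→d1:-→d2:-→d3:-→d4:-→d5:-→d6:-→d7:-→d8:-→d9:-→d10:-→d11:-→d12:H1 -> H1
  + 203.224.0.0/12 (H0) depth=12
  lookup 44.69.83.168: bits 00101100010001010101001110101000 walk d0:H0→d1:-→d2:-→d3:-→d4:-→d5:-→d6:-→d7:-→d8:-→d9:-→d10:-→d11:-→d12:-→d13:-→d14:-→d15:-→d16:-→d17:-→d18:-→d19:-→d20:H1→d21:-→d22:-→d23:-→d24:-→d25:-→d26:-→d27:-→d28:-→d29:-→d30:-→d31:-→d32:H2 -> H2
  lookup 44.69.80.48: bits 0010110001000101010100 walk d0:H0→d1:-→d2:-→d3:-→d4:-→d5:-→d6:-→d7:-→d8:-→d9:-→d10:-→d11:-→d12:-→d13:-→d14:-→d15:-→d16:-→d17:-→d18:-→d19:-→d20:H1→d21:-→d22:- -> H1
  lookup 44.69.80.31: bits 0010110001000101010100 walk d0:H0→d1:-→d2:-→d3:-→d4:-→d5:-→d6:-→d7:-→d8:-→d9:-→d10:-→d11:-→d12:-→d13:-→d14:-→d15:-→d16:-→d17:-→d18:-→d19:-→d20:H1→d21:-→d22:- -> H1
  del 44.69.80.0/20 (clear depth 20)
  + 0.0.0.0/0 (H2) depth=0
  lookup 203.235.122.134: bits 11001011111010110111101010000110 walk d0:H2→d1:-→d2:-→d3:-→d4:-→d5:-→d6:-→d7:-→d8:-→d9:-→d10:-→d11:-→d12:H0→d13:-→d14:-→d15:-→d16:-→d17:-→d18:-→d19:-→d20:-→d21:-→d22:-→d23:-→d24:-→d25:-→d26:-→d27:-→d28:-→d29:-→d30:-→d31:-→d32:H1 -> H1
  lookup 233.80.0.43: bits 111010010101 walk d0:H2→d1:-→d2:-→d3:-→d4:-→d5:-→d6:-→d7:-→d8:-→d9:-→d10:-→d11:-→d12:H1 -> H1
  + 233.88.6.0/24 (H0) depth=24
  + 40.0.0.0/5 (H2) depth=5
  lookup 50.85.63.154: bits 001 walk d0:H2→d1:-→d2:-→d3:- -> H2
  + 16.0.0.0/5 (H1) depth=5
  lookup 233.80.1.154: bits 111010010101 walk d0:H2→d1:-→d2:-→d3:-→d4:-→d5:-→d6:-→d7:-→d8:-→d9:-→d10:-→d11:-→d12:H1 -> H1
  + 44.64.0.0/12 (H2) depth=12
  + 20.48.0.0/12 (H0) depth=12
  + 44.64.0.0/12 (H0) depth=12

== LOOKUPS ==
["H1","H2","H1","H2","H1","H1","H1","H1","H2","H1","H1","H1","H1","H2","H1"]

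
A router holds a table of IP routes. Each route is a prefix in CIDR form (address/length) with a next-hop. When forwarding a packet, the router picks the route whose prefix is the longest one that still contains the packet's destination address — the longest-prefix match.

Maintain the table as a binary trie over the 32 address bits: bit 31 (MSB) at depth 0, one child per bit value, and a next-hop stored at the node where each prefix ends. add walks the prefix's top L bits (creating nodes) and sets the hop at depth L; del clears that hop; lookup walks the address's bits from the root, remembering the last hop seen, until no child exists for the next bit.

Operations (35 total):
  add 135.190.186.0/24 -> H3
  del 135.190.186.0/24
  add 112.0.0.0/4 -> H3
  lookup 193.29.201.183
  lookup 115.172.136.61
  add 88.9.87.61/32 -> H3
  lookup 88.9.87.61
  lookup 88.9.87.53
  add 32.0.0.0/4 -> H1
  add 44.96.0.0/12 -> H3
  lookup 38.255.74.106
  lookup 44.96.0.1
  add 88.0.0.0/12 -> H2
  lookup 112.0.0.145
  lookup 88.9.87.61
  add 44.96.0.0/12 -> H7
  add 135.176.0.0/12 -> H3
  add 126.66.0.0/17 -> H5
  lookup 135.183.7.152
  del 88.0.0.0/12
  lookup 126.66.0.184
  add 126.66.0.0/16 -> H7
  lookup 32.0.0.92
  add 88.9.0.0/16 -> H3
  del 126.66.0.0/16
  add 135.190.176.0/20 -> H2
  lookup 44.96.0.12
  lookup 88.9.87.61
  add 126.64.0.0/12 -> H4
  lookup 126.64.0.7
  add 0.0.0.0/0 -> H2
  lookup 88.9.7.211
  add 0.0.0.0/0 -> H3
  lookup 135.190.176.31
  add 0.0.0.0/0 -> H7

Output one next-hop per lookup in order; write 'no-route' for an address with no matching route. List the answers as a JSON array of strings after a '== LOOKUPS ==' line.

Process each operation:
  + 135.190.186.0/24 (H3) depth=24
  del 135.190.186.0/24 (clear depth 24)
  + 112.0.0.0/4 (H3) depth=4
  lookup 193.29.201.183: bits 1 walk d0:-→d1:- -> no-route
  lookup 115.172.136.61: bits 0111 walk d0:-→d1:-→d2:-→d3:-→d4:H3 -> H3
  + 88.9.87.61/32 (H3) depth=32
  lookup 88.9.87.61: bits 01011000000010010101011100111101 walk d0:-→d1:-→d2:-→d3:-→d4:-→d5:-→d6:-→d7:-→d8:-→d9:-→d10:-→d11:-→d12:-→d13:-→d14:-→d15:-→d16:-→d17:-→d18:-→d19:-→d20:-→d21:-→d22:-→d23:-→d24:-→d25:-→d26:-→d27:-→d28:-→d29:-→d30:-→d31:-→d32:H3 -> H3
  lookup 88.9.87.53: bits 0101100000001001010101110011 walk d0:-→d1:-→d2:-→d3:-→d4:-→d5:-→d6:-→d7:-→d8:-→d9:-→d10:-→d11:-→d12:-→d13:-→d14:-→d15:-→d16:-→d17:-→d18:-→d19:-→d20:-→d21:-→d22:-→d23:-→d24:-→d25:-→d26:-→d27:-→d28:- -> no-route
  + 32.0.0.0/4 (H1) depth=4
  + 44.96.0.0/12 (H3) depth=12
  lookup 38.255.74.106: bits 0010 walk d0:-→d1:-→d2:-→d3:-→d4:H1 -> H1
  lookup 44.96.0.1: bits 001011000110 walk d0:-→d1:-→d2:-→d3:-→d4:H1→d5:-→d6:-→d7:-→d8:-→d9:-→d10:-→d11:-→d12:H3 -> H3
  + 88.0.0.0/12 (H2) depth=12
  lookup 112.0.0.145: bits 0111 walk d0:-→d1:-→d2:-→d3:-→d4:H3 -> H3
  lookup 88.9.87.61: bits 01011000000010010101011100111101 walk d0:-→d1:-→d2:-→d3:-→d4:-→d5:-→d6:-→d7:-→d8:-→d9:-→d10:-→d11:-→d12:H2→d13:-→d14:-→d15:-→d16:-→d17:-→d18:-→d19:-→d20:-→d21:-→d22:-→d23:-→d24:-→d25:-→d26:-→d27:-→d28:-→d29:-→d30:-→d31:-→d32:H3 -> H3
  + 44.96.0.0/12 (H7) depth=12
  + 135.176.0.0/12 (H3) depth=12
  + 126.66.0.0/17 (H5) depth=17
  lookup 135.183.7.152: bits 100001111011 walk d0:-→d1:-→d2:-→d3:-→d4:-→d5:-→d6:-→d7:-→d8:-→d9:-→d10:-→d11:-→d12:H3 -> H3
  del 88.0.0.0/12 (clear depth 12)
  lookup 126.66.0.184: bits 01111110010000100 walk d0:-→d1:-→d2:-→d3:-→d4:H3→d5:-→d6:-→d7:-→d8:-→d9:-→d10:-→d11:-→d12:-→d13:-→d14:-→d15:-→d16:-→d17:H5 -> H5
  + 126.66.0.0/16 (H7) depth=16
  lookup 32.0.0.92: bits 0010 walk d0:-→d1:-→d2:-→d3:-→d4:H1 -> H1
  + 88.9.0.0/16 (H3) depth=16
  del 126.66.0.0/16 (clear depth 16)
  + 135.190.176.0/20 (H2) depth=20
  lookup 44.96.0.12: bits 001011000110 walk d0:-→d1:-→d2:-→d3:-→d4:H1→d5:-→d6:-→d7:-→d8:-→d9:-→d10:-→d11:-→d12:H7 -> H7
  lookup 88.9.87.61: bits 01011000000010010101011100111101 walk d0:-→d1:-→d2:-→d3:-→d4:-→d5:-→d6:-→d7:-→d8:-→d9:-→d10:-→d11:-→d12:-→d13:-→d14:-→d15:-→d16:H3→d17:-→d18:-→d19:-→d20:-→d21:-→d22:-→d23:-→d24:-→d25:-→d26:-→d27:-→d28:-→d29:-→d30:-→d31:-→d32:H3 -> H3
  + 126.64.0.0/12 (H4) depth=12
  lookup 126.64.0.7: bits 01111110010000 walk d0:-→d1:-→d2:-→d3:-→d4:H3→d5:-→d6:-→d7:-→d8:-→d9:-→d10:-→d11:-→d12:H4→d13:-→d14:- -> H4
  + 0.0.0.0/0 (H2) depth=0
  lookup 88.9.7.211: bits 01011000000010010 walk d0:H2→d1:-→d2:-→d3:-→d4:-→d5:-→d6:-→d7:-→d8:-→d9:-→d10:-→d11:-→d12:-→d13:-→d14:-→d15:-→d16:H3→d17:- -> H3
  + 0.0.0.0/0 (H3) depth=0
  lookup 135.190.176.31: bits 10000111101111101011 walk d0:H3→d1:-→d2:-→d3:-→d4:-→d5:-→d6:-→d7:-→d8:-→d9:-→d10:-→d11:-→d12:H3→d13:-→d14:-→d15:-→d16:-→d17:-→d18:-→d19:-→d20:H2 -> H2
  + 0.0.0.0/0 (H7) depth=0

== LOOKUPS ==
["no-route","H3","H3","no-route","H1","H3","H3","H3","H3","H5","H1","H7","H3","H4","H3","H2"]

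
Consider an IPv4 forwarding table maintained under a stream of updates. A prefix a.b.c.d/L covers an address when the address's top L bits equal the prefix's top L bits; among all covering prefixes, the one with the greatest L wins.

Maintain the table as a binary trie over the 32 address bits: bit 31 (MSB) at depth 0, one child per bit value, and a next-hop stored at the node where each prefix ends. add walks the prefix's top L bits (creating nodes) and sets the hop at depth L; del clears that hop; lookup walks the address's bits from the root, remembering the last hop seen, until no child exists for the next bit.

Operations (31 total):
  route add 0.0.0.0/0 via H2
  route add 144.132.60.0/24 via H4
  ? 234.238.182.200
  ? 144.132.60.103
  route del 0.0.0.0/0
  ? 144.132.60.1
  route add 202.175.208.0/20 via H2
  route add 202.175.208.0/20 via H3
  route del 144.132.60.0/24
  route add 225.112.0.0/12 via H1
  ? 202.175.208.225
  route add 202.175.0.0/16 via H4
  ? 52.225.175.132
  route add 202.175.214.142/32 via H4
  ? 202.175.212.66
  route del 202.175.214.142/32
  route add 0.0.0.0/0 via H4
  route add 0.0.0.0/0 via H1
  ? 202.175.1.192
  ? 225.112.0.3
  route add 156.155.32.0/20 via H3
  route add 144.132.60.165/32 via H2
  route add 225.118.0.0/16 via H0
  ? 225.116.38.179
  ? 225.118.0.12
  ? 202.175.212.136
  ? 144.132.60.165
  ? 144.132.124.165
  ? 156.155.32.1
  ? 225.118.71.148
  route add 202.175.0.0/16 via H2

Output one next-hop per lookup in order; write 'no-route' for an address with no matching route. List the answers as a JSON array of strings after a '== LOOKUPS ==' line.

Apply in order:
  + 0.0.0.0/0 (H2) depth=0
  + 144.132.60.0/24 (H4) depth=24
  lookup 234.238.182.200: bits 1 walk d0:H2→d1:- -> H2
  lookup 144.132.60.103: bits 100100001000010000111100 walk d0:H2→d1:-→d2:-→d3:-→d4:-→d5:-→d6:-→d7:-→d8:-→d9:-→d10:-→d11:-→d12:-→d13:-→d14:-→d15:-→d16:-→d17:-→d18:-→d19:-→d20:-→d21:-→d22:-→d23:-→d24:H4 -> H4
  del 0.0.0.0/0 (clear depth 0)
  lookup 144.132.60.1: bits 100100001000010000111100 walk d0:-→d1:-→d2:-→d3:-→d4:-→d5:-→d6:-→d7:-→d8:-→d9:-→d10:-→d11:-→d12:-→d13:-→d14:-→d15:-→d16:-→d17:-→d18:-→d19:-→d20:-→d21:-→d22:-→d23:-→d24:H4 -> H4
  + 202.175.208.0/20 (H2) depth=20
  + 202.175.208.0/20 (H3) depth=20
  del 144.132.60.0/24 (clear depth 24)
  + 225.112.0.0/12 (H1) depth=12
  lookup 202.175.208.225: bits 11001010101011111101 walk d0:-→d1:-→d2:-→d3:-→d4:-→d5:-→d6:-→d7:-→d8:-→d9:-→d10:-→d11:-→d12:-→d13:-→d14:-→d15:-→d16:-→d17:-→d18:-→d19:-→d20:H3 -> H3
  + 202.175.0.0/16 (H4) depth=16
  lookup 52.225.175.132: bits ε walk d0:- -> no-route
  + 202.175.214.142/32 (H4) depth=32
  lookup 202.175.212.66: bits 1100101010101111110101 walk d0:-→d1:-→d2:-→d3:-→d4:-→d5:-→d6:-→d7:-→d8:-→d9:-→d10:-→d11:-→d12:-→d13:-→d14:-→d15:-→d16:H4→d17:-→d18:-→d19:-→d20:H3→d21:-→d22:- -> H3
  del 202.175.214.142/32 (clear depth 32)
  + 0.0.0.0/0 (H4) depth=0
  + 0.0.0.0/0 (H1) depth=0
  lookup 202.175.1.192: bits 1100101010101111 walk d0:H1→d1:-→d2:-→d3:-→d4:-→d5:-→d6:-→d7:-→d8:-→d9:-→d10:-→d11:-→d12:-→d13:-→d14:-→d15:-→d16:H4 -> H4
  lookup 225.112.0.3: bits 111000010111 walk d0:H1→d1:-→d2:-→d3:-→d4:-→d5:-→d6:-→d7:-→d8:-→d9:-→d10:-→d11:-→d12:H1 -> H1
  + 156.155.32.0/20 (H3) depth=20
  + 144.132.60.165/32 (H2) depth=32
  + 225.118.0.0/16 (H0) depth=16
  lookup 225.116.38.179: bits 11100001011101 walk d0:H1→d1:-→d2:-→d3:-→d4:-→d5:-→d6:-→d7:-→d8:-→d9:-→d10:-→d11:-→d12:H1→d13:-→d14:- -> H1
  lookup 225.118.0.12: bits 1110000101110110 walk d0:H1→d1:-→d2:-→d3:-→d4:-→d5:-→d6:-→d7:-→d8:-→d9:-→d10:-→d11:-→d12:H1→d13:-→d14:-→d15:-→d16:H0 -> H0
  lookup 202.175.212.136: bits 1100101010101111110101 walk d0:H1→d1:-→d2:-→d3:-→d4:-→d5:-→d6:-→d7:-→d8:-→d9:-→d10:-→d11:-→d12:-→d13:-→d14:-→d15:-→d16:H4→d17:-→d18:-→d19:-→d20:H3→d21:-→d22:- -> H3
  lookup 144.132.60.165: bits 10010000100001000011110010100101 walk d0:H1→d1:-→d2:-→d3:-→d4:-→d5:-→d6:-→d7:-→d8:-→d9:-→d10:-→d11:-→d12:-→d13:-→d14:-→d15:-→d16:-→d17:-→d18:-→d19:-→d20:-→d21:-→d22:-→d23:-→d24:-→d25:-→d26:-→d27:-→d28:-→d29:-→d30:-→d31:-→d32:H2 -> H2
  lookup 144.132.124.165: bits 10010000100001000 walk d0:H1→d1:-→d2:-→d3:-→d4:-→d5:-→d6:-→d7:-→d8:-→d9:-→d10:-→d11:-→d12:-→d13:-→d14:-→d15:-→d16:-→d17:- -> H1
  lookup 156.155.32.1: bits 10011100100110110010 walk d0:H1→d1:-→d2:-→d3:-→d4:-→d5:-→d6:-→d7:-→d8:-→d9:-→d10:-→d11:-→d12:-→d13:-→d14:-→d15:-→d16:-→d17:-→d18:-→d19:-→d20:H3 -> H3
  lookup 225.118.71.148: bits 1110000101110110 walk d0:H1→d1:-→d2:-→d3:-→d4:-→d5:-→d6:-→d7:-→d8:-→d9:-→d10:-→d11:-→d12:H1→d13:-→d14:-→d15:-→d16:H0 -> H0
  + 202.175.0.0/16 (H2) depth=16

== LOOKUPS ==
["H2","H4","H4","H3","no-route","H3","H4","H1","H1","H0","H3","H2","H1","H3","H0"]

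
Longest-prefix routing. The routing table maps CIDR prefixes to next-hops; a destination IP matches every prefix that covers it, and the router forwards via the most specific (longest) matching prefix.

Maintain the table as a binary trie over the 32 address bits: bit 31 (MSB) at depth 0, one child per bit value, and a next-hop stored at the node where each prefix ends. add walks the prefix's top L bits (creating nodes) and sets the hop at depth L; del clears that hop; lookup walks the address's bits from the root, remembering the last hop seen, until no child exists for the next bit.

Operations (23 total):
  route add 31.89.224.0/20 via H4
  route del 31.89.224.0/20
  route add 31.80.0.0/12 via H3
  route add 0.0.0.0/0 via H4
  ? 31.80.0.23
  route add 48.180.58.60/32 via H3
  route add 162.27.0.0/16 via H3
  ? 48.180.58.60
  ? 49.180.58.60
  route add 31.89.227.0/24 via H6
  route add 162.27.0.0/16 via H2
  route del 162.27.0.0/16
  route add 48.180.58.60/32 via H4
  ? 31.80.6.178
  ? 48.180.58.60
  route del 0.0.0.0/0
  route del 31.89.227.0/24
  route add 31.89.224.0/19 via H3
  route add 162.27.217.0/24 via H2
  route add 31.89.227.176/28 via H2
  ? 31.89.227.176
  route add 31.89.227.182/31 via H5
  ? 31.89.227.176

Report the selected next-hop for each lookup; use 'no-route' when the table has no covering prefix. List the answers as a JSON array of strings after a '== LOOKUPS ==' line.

Process each operation:
  + 31.89.224.0/20 (H4) depth=20
  - 31.89.224.0/20 clear@20
  + 31.80.0.0/12 (H3) depth=12
  + 0.0.0.0/0 (H4) depth=0
  ? 31.80.0.23  path d0:H4→d1:-→d2:-→d3:-→d4:-→d5:-→d6:-→d7:-→d8:-→d9:-→d10:-→d11:-→d12:H3  best=H3
  + 48.180.58.60/32 (H3) depth=32
  + 162.27.0.0/16 (H3) depth=16
  ? 48.180.58.60  path d0:H4→d1:-→d2:-→d3:-→d4:-→d5:-→d6:-→d7:-→d8:-→d9:-→d10:-→d11:-→d12:-→d13:-→d14:-→d15:-→d16:-→d17:-→d18:-→d19:-→d20:-→d21:-→d22:-→d23:-→d24:-→d25:-→d26:-→d27:-→d28:-→d29:-→d30:-→d31:-→d32:H3  best=H3
  ? 49.180.58.60  path d0:H4→d1:-→d2:-→d3:-→d4:-→d5:-→d6:-→d7:-  best=H4
  + 31.89.227.0/24 (H6) depth=24
  + 162.27.0.0/16 (H2) depth=16
  - 162.27.0.0/16 clear@16
  + 48.180.58.60/32 (H4) depth=32
  ? 31.80.6.178  path d0:H4→d1:-→d2:-→d3:-→d4:-→d5:-→d6:-→d7:-→d8:-→d9:-→d10:-→d11:-→d12:H3  best=H3
  ? 48.180.58.60  path d0:H4→d1:-→d2:-→d3:-→d4:-→d5:-→d6:-→d7:-→d8:-→d9:-→d10:-→d11:-→d12:-→d13:-→d14:-→d15:-→d16:-→d17:-→d18:-→d19:-→d20:-→d21:-→d22:-→d23:-→d24:-→d25:-→d26:-→d27:-→d28:-→d29:-→d30:-→d31:-→d32:H4  best=H4
  - 0.0.0.0/0 clear@0
  - 31.89.227.0/24 clear@24
  + 31.89.224.0/19 (H3) depth=19
  + 162.27.217.0/24 (H2) depth=24
  + 31.89.227.176/28 (H2) depth=28
  ? 31.89.227.176  path d0:-→d1:-→d2:-→d3:-→d4:-→d5:-→d6:-→d7:-→d8:-→d9:-→d10:-→d11:-→d12:H3→d13:-→d14:-→d15:-→d16:-→d17:-→d18:-→d19:H3→d20:-→d21:-→d22:-→d23:-→d24:-→d25:-→d26:-→d27:-→d28:H2  best=H2
  + 31.89.227.182/31 (H5) depth=31
  ? 31.89.227.176  path d0:-→d1:-→d2:-→d3:-→d4:-→d5:-→d6:-→d7:-→d8:-→d9:-→d10:-→d11:-→d12:H3→d13:-→d14:-→d15:-→d16:-→d17:-→d18:-→d19:H3→d20:-→d21:-→d22:-→d23:-→d24:-→d25:-→d26:-→d27:-→d28:H2→d29:-  best=H2

== LOOKUPS ==
["H3","H3","H4","H3","H4","H2","H2"]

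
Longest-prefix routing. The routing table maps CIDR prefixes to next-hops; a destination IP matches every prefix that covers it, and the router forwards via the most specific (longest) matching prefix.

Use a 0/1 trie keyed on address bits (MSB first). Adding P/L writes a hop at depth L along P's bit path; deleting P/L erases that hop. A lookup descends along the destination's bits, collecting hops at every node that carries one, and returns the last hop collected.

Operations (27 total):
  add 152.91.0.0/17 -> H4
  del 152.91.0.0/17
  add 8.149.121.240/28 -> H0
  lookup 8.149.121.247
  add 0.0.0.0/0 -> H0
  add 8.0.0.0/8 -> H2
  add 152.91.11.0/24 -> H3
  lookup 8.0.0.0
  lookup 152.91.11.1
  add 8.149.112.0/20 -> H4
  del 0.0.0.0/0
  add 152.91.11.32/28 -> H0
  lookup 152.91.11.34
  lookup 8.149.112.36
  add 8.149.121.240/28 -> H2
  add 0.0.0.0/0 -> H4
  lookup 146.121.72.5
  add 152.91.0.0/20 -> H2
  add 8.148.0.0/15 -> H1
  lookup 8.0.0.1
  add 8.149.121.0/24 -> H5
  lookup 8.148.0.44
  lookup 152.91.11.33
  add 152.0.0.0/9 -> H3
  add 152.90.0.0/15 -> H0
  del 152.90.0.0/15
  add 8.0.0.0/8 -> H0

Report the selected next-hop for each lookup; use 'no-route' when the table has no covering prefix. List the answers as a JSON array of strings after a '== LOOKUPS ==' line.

Trace:
  + 152.91.0.0/17 (H4) depth=17
  - 152.91.0.0/17 clear@17
  + 8.149.121.240/28 (H0) depth=28
  ? 8.149.121.247  path d0:-→d1:-→d2:-→d3:-→d4:-→d5:-→d6:-→d7:-→d8:-→d9:-→d10:-→d11:-→d12:-→d13:-→d14:-→d15:-→d16:-→d17:-→d18:-→d19:-→d20:-→d21:-→d22:-→d23:-→d24:-→d25:-→d26:-→d27:-→d28:H0  best=H0
  + 0.0.0.0/0 (H0) depth=0
  + 8.0.0.0/8 (H2) depth=8
  + 152.91.11.0/24 (H3) depth=24
  ? 8.0.0.0  path d0:H0→d1:-→d2:-→d3:-→d4:-→d5:-→d6:-→d7:-→d8:H2  best=H2
  ? 152.91.11.1  path d0:H0→d1:-→d2:-→d3:-→d4:-→d5:-→d6:-→d7:-→d8:-→d9:-→d10:-→d11:-→d12:-→d13:-→d14:-→d15:-→d16:-→d17:-→d18:-→d19:-→d20:-→d21:-→d22:-→d23:-→d24:H3  best=H3
  + 8.149.112.0/20 (H4) depth=20
  - 0.0.0.0/0 clear@0
  + 152.91.11.32/28 (H0) depth=28
  ? 152.91.11.34  path d0:-→d1:-→d2:-→d3:-→d4:-→d5:-→d6:-→d7:-→d8:-→d9:-→d10:-→d11:-→d12:-→d13:-→d14:-→d15:-→d16:-→d17:-→d18:-→d19:-→d20:-→d21:-→d22:-→d23:-→d24:H3→d25:-→d26:-→d27:-→d28:H0  best=H0
  ? 8.149.112.36  path d0:-→d1:-→d2:-→d3:-→d4:-→d5:-→d6:-→d7:-→d8:H2→d9:-→d10:-→d11:-→d12:-→d13:-→d14:-→d15:-→d16:-→d17:-→d18:-→d19:-→d20:H4  best=H4
  + 8.149.121.240/28 (H2) depth=28
  + 0.0.0.0/0 (H4) depth=0
  ? 146.121.72.5  path d0:H4→d1:-→d2:-→d3:-→d4:-  best=H4
  + 152.91.0.0/20 (H2) depth=20
  + 8.148.0.0/15 (H1) depth=15
  ? 8.0.0.1  path d0:H4→d1:-→d2:-→d3:-→d4:-→d5:-→d6:-→d7:-→d8:H2  best=H2
  + 8.149.121.0/24 (H5) depth=24
  ? 8.148.0.44  path d0:H4→d1:-→d2:-→d3:-→d4:-→d5:-→d6:-→d7:-→d8:H2→d9:-→d10:-→d11:-→d12:-→d13:-→d14:-→d15:H1  best=H1
  ? 152.91.11.33  path d0:H4→d1:-→d2:-→d3:-→d4:-→d5:-→d6:-→d7:-→d8:-→d9:-→d10:-→d11:-→d12:-→d13:-→d14:-→d15:-→d16:-→d17:-→d18:-→d19:-→d20:H2→d21:-→d22:-→d23:-→d24:H3→d25:-→d26:-→d27:-→d28:H0  best=H0
  + 152.0.0.0/9 (H3) depth=9
  + 152.90.0.0/15 (H0) depth=15
  - 152.90.0.0/15 clear@15
  + 8.0.0.0/8 (H0) depth=8

== LOOKUPS ==
["H0","H2","H3","H0","H4","H4","H2","H1","H0"]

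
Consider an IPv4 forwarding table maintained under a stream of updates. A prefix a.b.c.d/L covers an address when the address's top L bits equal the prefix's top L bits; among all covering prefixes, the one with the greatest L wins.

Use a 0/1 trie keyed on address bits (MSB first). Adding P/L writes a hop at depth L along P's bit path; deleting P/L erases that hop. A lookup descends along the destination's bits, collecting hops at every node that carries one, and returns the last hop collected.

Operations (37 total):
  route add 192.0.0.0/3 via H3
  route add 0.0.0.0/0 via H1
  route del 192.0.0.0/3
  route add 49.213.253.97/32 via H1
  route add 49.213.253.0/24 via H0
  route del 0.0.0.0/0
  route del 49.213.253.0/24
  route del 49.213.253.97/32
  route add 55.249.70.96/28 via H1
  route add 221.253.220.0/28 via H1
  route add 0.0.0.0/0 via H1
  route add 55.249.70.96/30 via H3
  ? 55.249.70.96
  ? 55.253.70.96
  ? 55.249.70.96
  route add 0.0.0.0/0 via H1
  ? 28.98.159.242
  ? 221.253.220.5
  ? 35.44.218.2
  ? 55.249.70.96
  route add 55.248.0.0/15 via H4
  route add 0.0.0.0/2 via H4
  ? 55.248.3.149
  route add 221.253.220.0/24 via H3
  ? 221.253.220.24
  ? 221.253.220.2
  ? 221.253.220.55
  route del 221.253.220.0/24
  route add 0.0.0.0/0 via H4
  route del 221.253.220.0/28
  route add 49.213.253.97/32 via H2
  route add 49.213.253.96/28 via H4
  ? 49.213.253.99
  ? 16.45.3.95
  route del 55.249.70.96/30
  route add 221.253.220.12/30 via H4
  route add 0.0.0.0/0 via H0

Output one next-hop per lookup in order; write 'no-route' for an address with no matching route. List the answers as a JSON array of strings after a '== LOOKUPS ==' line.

Apply in order:
  add 192.0.0.0/3 -> H3 at depth 3
  add 0.0.0.0/0 -> H1 at depth 0
  del 192.0.0.0/3 (clear depth 3)
  add 49.213.253.97/32 -> H1 at depth 32
  add 49.213.253.0/24 -> H0 at depth 24
  del 0.0.0.0/0 (clear depth 0)
  del 49.213.253.0/24 (clear depth 24)
  del 49.213.253.97/32 (clear depth 32)
  add 55.249.70.96/28 -> H1 at depth 28
  add 221.253.220.0/28 -> H1 at depth 28
  add 0.0.0.0/0 -> H1 at depth 0
  add 55.249.70.96/30 -> H3 at depth 30
  Q 55.249.70.96: descend 001101111111100101000110011000 ; hops seen [H1,H1,H3] ; pick H3
  Q 55.253.70.96: descend 0011011111111 ; hops seen [H1] ; pick H1
  Q 55.249.70.96: descend 001101111111100101000110011000 ; hops seen [H1,H1,H3] ; pick H3
  add 0.0.0.0/0 -> H1 at depth 0
  Q 28.98.159.242: descend 00 ; hops seen [H1] ; pick H1
  Q 221.253.220.5: descend 1101110111111101110111000000 ; hops seen [H1,H1] ; pick H1
  Q 35.44.218.2: descend 001 ; hops seen [H1] ; pick H1
  Q 55.249.70.96: descend 001101111111100101000110011000 ; hops seen [H1,H1,H3] ; pick H3
  add 55.248.0.0/15 -> H4 at depth 15
  add 0.0.0.0/2 -> H4 at depth 2
  Q 55.248.3.149: descend 001101111111100 ; hops seen [H1,H4,H4] ; pick H4
  add 221.253.220.0/24 -> H3 at depth 24
  Q 221.253.220.24: descend 110111011111110111011100000 ; hops seen [H1,H3] ; pick H3
  Q 221.253.220.2: descend 1101110111111101110111000000 ; hops seen [H1,H3,H1] ; pick H1
  Q 221.253.220.55: descend 11011101111111011101110000 ; hops seen [H1,H3] ; pick H3
  del 221.253.220.0/24 (clear depth 24)
  add 0.0.0.0/0 -> H4 at depth 0
  del 221.253.220.0/28 (clear depth 28)
  add 49.213.253.97/32 -> H2 at depth 32
  add 49.213.253.96/28 -> H4 at depth 28
  Q 49.213.253.99: descend 001100011101010111111101011000 ; hops seen [H4,H4,H4] ; pick H4
  Q 16.45.3.95: descend 00 ; hops seen [H4,H4] ; pick H4
  del 55.249.70.96/30 (clear depth 30)
  add 221.253.220.12/30 -> H4 at depth 30
  add 0.0.0.0/0 -> H0 at depth 0

== LOOKUPS ==
["H3","H1","H3","H1","H1","H1","H3","H4","H3","H1","H3","H4","H4"]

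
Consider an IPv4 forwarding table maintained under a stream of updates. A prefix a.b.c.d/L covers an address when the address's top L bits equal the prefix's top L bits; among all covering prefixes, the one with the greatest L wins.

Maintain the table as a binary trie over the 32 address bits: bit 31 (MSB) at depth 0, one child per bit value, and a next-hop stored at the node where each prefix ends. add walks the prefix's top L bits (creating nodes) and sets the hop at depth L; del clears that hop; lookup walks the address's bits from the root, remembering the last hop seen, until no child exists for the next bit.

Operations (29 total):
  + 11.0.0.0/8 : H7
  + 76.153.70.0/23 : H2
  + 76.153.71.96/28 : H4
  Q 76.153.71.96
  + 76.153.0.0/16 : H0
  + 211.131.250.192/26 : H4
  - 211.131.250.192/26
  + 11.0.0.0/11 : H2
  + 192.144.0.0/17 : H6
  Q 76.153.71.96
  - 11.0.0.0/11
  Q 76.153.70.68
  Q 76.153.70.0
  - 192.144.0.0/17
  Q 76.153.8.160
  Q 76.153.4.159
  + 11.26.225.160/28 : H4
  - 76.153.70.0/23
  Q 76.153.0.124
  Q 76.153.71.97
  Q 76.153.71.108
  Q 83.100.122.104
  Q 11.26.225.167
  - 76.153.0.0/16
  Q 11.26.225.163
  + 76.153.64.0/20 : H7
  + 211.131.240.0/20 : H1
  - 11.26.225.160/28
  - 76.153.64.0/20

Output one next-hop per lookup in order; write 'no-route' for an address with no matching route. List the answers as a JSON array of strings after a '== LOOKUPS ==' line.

Process each operation:
  add 11.0.0.0/8 -> H7 at depth 8
  add 76.153.70.0/23 -> H2 at depth 23
  add 76.153.71.96/28 -> H4 at depth 28
  ? 76.153.71.96  path d0:-→d1:-→d2:-→d3:-→d4:-→d5:-→d6:-→d7:-→d8:-→d9:-→d10:-→d11:-→d12:-→d13:-→d14:-→d15:-→d16:-→d17:-→d18:-→d19:-→d20:-→d21:-→d22:-→d23:H2→d24:-→d25:-→d26:-→d27:-→d28:H4  best=H4
  add 76.153.0.0/16 -> H0 at depth 16
  add 211.131.250.192/26 -> H4 at depth 26
  - 211.131.250.192/26 clear@26
  add 11.0.0.0/11 -> H2 at depth 11
  add 192.144.0.0/17 -> H6 at depth 17
  ? 76.153.71.96  path d0:-→d1:-→d2:-→d3:-→d4:-→d5:-→d6:-→d7:-→d8:-→d9:-→d10:-→d11:-→d12:-→d13:-→d14:-→d15:-→d16:H0→d17:-→d18:-→d19:-→d20:-→d21:-→d22:-→d23:H2→d24:-→d25:-→d26:-→d27:-→d28:H4  best=H4
  - 11.0.0.0/11 clear@11
  ? 76.153.70.68  path d0:-→d1:-→d2:-→d3:-→d4:-→d5:-→d6:-→d7:-→d8:-→d9:-→d10:-→d11:-→d12:-→d13:-→d14:-→d15:-→d16:H0→d17:-→d18:-→d19:-→d20:-→d21:-→d22:-→d23:H2  best=H2
  ? 76.153.70.0  path d0:-→d1:-→d2:-→d3:-→d4:-→d5:-→d6:-→d7:-→d8:-→d9:-→d10:-→d11:-→d12:-→d13:-→d14:-→d15:-→d16:H0→d17:-→d18:-→d19:-→d20:-→d21:-→d22:-→d23:H2  best=H2
  - 192.144.0.0/17 clear@17
  ? 76.153.8.160  path d0:-→d1:-→d2:-→d3:-→d4:-→d5:-→d6:-→d7:-→d8:-→d9:-→d10:-→d11:-→d12:-→d13:-→d14:-→d15:-→d16:H0→d17:-  best=H0
  ? 76.153.4.159  path d0:-→d1:-→d2:-→d3:-→d4:-→d5:-→d6:-→d7:-→d8:-→d9:-→d10:-→d11:-→d12:-→d13:-→d14:-→d15:-→d16:H0→d17:-  best=H0
  add 11.26.225.160/28 -> H4 at depth 28
  - 76.153.70.0/23 clear@23
  ? 76.153.0.124  path d0:-→d1:-→d2:-→d3:-→d4:-→d5:-→d6:-→d7:-→d8:-→d9:-→d10:-→d11:-→d12:-→d13:-→d14:-→d15:-→d16:H0→d17:-  best=H0
  ? 76.153.71.97  path d0:-→d1:-→d2:-→d3:-→d4:-→d5:-→d6:-→d7:-→d8:-→d9:-→d10:-→d11:-→d12:-→d13:-→d14:-→d15:-→d16:H0→d17:-→d18:-→d19:-→d20:-→d21:-→d22:-→d23:-→d24:-→d25:-→d26:-→d27:-→d28:H4  best=H4
  ? 76.153.71.108  path d0:-→d1:-→d2:-→d3:-→d4:-→d5:-→d6:-→d7:-→d8:-→d9:-→d10:-→d11:-→d12:-→d13:-→d14:-→d15:-→d16:H0→d17:-→d18:-→d19:-→d20:-→d21:-→d22:-→d23:-→d24:-→d25:-→d26:-→d27:-→d28:H4  best=H4
  ? 83.100.122.104  path d0:-→d1:-→d2:-→d3:-  best=no-route
  ? 11.26.225.167  path d0:-→d1:-→d2:-→d3:-→d4:-→d5:-→d6:-→d7:-→d8:H7→d9:-→d10:-→d11:-→d12:-→d13:-→d14:-→d15:-→d16:-→d17:-→d18:-→d19:-→d20:-→d21:-→d22:-→d23:-→d24:-→d25:-→d26:-→d27:-→d28:H4  best=H4
  - 76.153.0.0/16 clear@16
  ? 11.26.225.163  path d0:-→d1:-→d2:-→d3:-→d4:-→d5:-→d6:-→d7:-→d8:H7→d9:-→d10:-→d11:-→d12:-→d13:-→d14:-→d15:-→d16:-→d17:-→d18:-→d19:-→d20:-→d21:-→d22:-→d23:-→d24:-→d25:-→d26:-→d27:-→d28:H4  best=H4
  add 76.153.64.0/20 -> H7 at depth 20
  add 211.131.240.0/20 -> H1 at depth 20
  - 11.26.225.160/28 clear@28
  - 76.153.64.0/20 clear@20

== LOOKUPS ==
["H4","H4","H2","H2","H0","H0","H0","H4","H4","no-route","H4","H4"]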